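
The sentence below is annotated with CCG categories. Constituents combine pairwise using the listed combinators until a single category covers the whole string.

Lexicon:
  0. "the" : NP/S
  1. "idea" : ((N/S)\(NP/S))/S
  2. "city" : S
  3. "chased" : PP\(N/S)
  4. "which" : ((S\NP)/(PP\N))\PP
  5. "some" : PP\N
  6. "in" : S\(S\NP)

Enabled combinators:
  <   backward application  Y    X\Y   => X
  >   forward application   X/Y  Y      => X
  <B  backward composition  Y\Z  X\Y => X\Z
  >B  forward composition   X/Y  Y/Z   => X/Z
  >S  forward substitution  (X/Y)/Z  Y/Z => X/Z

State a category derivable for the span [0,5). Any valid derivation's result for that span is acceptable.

[0,7] S   <
  [0,6] S\NP   >
    [0,5] (S\NP)/(PP\N)   <
      [0,4] PP   <
        [0,3] N/S   <
          [0,1] "the" : NP/S
          [1,3] (N/S)\(NP/S)   >
            [1,2] "idea" : ((N/S)\(NP/S))/S
            [2,3] "city" : S
        [3,4] "chased" : PP\(N/S)
      [4,5] "which" : ((S\NP)/(PP\N))\PP
    [5,6] "some" : PP\N
  [6,7] "in" : S\(S\NP)

(S\NP)/(PP\N)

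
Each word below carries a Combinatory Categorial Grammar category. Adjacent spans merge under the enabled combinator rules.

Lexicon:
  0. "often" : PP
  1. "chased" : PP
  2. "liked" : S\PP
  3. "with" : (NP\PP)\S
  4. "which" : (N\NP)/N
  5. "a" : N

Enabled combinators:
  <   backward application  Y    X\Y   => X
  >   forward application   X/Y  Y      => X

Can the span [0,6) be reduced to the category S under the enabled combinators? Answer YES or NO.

NO

PP PP S\PP (NP\PP)\S (N\NP)/N N
CKY chart[0,6] = {N}; S ∉ chart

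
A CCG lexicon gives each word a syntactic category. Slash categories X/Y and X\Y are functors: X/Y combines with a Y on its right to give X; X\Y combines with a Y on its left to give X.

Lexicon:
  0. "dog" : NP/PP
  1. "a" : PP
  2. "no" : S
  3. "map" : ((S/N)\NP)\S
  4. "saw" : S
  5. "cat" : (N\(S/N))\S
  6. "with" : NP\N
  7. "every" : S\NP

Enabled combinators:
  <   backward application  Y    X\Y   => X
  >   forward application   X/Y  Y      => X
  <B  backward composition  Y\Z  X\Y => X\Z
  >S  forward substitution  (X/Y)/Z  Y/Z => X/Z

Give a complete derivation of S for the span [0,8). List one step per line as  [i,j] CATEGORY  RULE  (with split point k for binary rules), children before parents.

[0,8] S   <
  [0,6] N   <
    [0,2] NP   >
      [0,1] "dog" : NP/PP
      [1,2] "a" : PP
    [2,6] N\NP   <B
      [2,4] (S/N)\NP   <
        [2,3] "no" : S
        [3,4] "map" : ((S/N)\NP)\S
      [4,6] N\(S/N)   <
        [4,5] "saw" : S
        [5,6] "cat" : (N\(S/N))\S
  [6,8] S\N   <B
    [6,7] "with" : NP\N
    [7,8] "every" : S\NP

[0,1] NP/PP  lex  "dog"
[1,2] PP  lex  "a"
[0,2] NP  >  k=1
[2,3] S  lex  "no"
[3,4] ((S/N)\NP)\S  lex  "map"
[2,4] (S/N)\NP  <  k=3
[4,5] S  lex  "saw"
[5,6] (N\(S/N))\S  lex  "cat"
[4,6] N\(S/N)  <  k=5
[2,6] N\NP  <B  k=4
[0,6] N  <  k=2
[6,7] NP\N  lex  "with"
[7,8] S\NP  lex  "every"
[6,8] S\N  <B  k=7
[0,8] S  <  k=6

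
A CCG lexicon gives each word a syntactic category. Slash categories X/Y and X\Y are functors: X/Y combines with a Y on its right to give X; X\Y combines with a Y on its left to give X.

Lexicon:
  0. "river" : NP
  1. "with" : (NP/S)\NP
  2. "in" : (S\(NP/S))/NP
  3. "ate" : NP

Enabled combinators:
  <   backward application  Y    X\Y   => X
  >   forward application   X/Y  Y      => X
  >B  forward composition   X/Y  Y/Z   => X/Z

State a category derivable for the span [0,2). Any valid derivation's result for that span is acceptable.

NP/S

[0,4] S   <
  [0,2] NP/S   <
    [0,1] "river" : NP
    [1,2] "with" : (NP/S)\NP
  [2,4] S\(NP/S)   >
    [2,3] "in" : (S\(NP/S))/NP
    [3,4] "ate" : NP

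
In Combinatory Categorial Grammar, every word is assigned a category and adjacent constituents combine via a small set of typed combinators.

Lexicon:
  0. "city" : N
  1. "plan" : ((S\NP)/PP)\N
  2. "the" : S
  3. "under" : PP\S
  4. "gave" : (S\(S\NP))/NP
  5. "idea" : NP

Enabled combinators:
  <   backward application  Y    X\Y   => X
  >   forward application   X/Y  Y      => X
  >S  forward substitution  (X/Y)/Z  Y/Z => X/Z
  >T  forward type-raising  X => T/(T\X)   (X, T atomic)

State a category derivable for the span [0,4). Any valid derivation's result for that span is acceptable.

S\NP

[0,6] S   <
  [0,4] S\NP   >
    [0,2] (S\NP)/PP   <
      [0,1] "city" : N
      [1,2] "plan" : ((S\NP)/PP)\N
    [2,4] PP   >
      [2,3] PP/(PP\S)   >T
        [2,3] "the" : S
      [3,4] "under" : PP\S
  [4,6] S\(S\NP)   >
    [4,5] "gave" : (S\(S\NP))/NP
    [5,6] "idea" : NP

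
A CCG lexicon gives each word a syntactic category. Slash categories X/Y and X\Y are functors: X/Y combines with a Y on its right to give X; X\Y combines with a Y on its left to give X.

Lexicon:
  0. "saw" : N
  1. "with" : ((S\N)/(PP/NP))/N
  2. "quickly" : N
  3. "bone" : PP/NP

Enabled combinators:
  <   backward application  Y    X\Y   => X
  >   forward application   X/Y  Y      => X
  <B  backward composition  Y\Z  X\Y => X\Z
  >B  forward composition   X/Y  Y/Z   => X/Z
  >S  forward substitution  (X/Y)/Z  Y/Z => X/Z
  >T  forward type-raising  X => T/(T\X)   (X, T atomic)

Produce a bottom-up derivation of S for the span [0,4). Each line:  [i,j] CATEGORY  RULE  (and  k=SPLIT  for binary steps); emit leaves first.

[0,4] S   <
  [0,1] "saw" : N
  [1,4] S\N   >
    [1,3] (S\N)/(PP/NP)   >
      [1,2] "with" : ((S\N)/(PP/NP))/N
      [2,3] "quickly" : N
    [3,4] "bone" : PP/NP

[0,1] N  lex  "saw"
[1,2] ((S\N)/(PP/NP))/N  lex  "with"
[2,3] N  lex  "quickly"
[1,3] (S\N)/(PP/NP)  >  k=2
[3,4] PP/NP  lex  "bone"
[1,4] S\N  >  k=3
[0,4] S  <  k=1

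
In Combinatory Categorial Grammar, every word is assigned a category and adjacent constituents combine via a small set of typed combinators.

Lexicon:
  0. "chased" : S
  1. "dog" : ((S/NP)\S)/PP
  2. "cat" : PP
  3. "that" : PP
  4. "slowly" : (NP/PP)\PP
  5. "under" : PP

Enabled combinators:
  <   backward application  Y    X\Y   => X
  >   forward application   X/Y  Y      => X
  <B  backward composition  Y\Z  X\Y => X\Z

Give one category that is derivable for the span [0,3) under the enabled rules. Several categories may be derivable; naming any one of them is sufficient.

S/NP

[0,6] S   >
  [0,3] S/NP   <
    [0,1] "chased" : S
    [1,3] (S/NP)\S   >
      [1,2] "dog" : ((S/NP)\S)/PP
      [2,3] "cat" : PP
  [3,6] NP   >
    [3,5] NP/PP   <
      [3,4] "that" : PP
      [4,5] "slowly" : (NP/PP)\PP
    [5,6] "under" : PP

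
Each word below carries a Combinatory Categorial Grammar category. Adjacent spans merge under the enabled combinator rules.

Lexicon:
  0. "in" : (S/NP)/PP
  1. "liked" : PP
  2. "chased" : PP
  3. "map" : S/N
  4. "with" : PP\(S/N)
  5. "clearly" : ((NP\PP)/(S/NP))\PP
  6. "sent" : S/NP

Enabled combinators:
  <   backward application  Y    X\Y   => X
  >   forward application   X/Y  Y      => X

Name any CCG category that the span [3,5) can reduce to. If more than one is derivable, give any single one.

PP

[0,7] S   >
  [0,2] S/NP   >
    [0,1] "in" : (S/NP)/PP
    [1,2] "liked" : PP
  [2,7] NP   <
    [2,3] "chased" : PP
    [3,7] NP\PP   >
      [3,6] (NP\PP)/(S/NP)   <
        [3,5] PP   <
          [3,4] "map" : S/N
          [4,5] "with" : PP\(S/N)
        [5,6] "clearly" : ((NP\PP)/(S/NP))\PP
      [6,7] "sent" : S/NP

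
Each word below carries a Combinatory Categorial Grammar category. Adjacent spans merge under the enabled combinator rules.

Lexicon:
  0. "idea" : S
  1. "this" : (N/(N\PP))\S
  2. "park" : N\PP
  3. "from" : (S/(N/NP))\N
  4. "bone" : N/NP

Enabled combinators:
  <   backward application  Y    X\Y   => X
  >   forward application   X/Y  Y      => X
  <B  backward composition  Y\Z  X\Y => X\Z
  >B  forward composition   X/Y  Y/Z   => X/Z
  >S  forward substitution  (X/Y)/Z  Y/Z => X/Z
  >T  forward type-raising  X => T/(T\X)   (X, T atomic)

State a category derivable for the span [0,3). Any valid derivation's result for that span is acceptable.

N

[0,5] S   >
  [0,4] S/(N/NP)   <
    [0,3] N   >
      [0,2] N/(N\PP)   <
        [0,1] "idea" : S
        [1,2] "this" : (N/(N\PP))\S
      [2,3] "park" : N\PP
    [3,4] "from" : (S/(N/NP))\N
  [4,5] "bone" : N/NP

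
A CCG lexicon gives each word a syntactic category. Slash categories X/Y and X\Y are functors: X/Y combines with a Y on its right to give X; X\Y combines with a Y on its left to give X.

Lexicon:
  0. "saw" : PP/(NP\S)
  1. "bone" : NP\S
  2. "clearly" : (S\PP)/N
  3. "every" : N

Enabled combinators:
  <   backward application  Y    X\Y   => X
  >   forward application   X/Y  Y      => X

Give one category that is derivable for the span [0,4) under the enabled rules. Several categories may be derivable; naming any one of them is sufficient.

[0,4] S   <
  [0,2] PP   >
    [0,1] "saw" : PP/(NP\S)
    [1,2] "bone" : NP\S
  [2,4] S\PP   >
    [2,3] "clearly" : (S\PP)/N
    [3,4] "every" : N

S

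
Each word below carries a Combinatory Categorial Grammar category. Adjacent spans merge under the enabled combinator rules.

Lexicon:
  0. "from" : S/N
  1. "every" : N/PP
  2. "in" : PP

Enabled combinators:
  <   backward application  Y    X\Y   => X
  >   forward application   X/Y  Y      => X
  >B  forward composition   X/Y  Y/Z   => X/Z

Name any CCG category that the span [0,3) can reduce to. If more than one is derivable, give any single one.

S

[0,3] S   >
  [0,1] "from" : S/N
  [1,3] N   >
    [1,2] "every" : N/PP
    [2,3] "in" : PP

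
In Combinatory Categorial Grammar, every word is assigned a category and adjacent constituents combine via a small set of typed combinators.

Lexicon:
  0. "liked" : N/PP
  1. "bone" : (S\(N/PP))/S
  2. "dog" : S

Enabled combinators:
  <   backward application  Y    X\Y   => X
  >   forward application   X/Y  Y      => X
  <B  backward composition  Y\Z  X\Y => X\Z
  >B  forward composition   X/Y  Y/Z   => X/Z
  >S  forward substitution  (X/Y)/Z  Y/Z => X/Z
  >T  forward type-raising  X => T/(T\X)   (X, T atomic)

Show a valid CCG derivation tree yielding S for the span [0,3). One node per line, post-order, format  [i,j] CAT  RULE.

[0,3] S   <
  [0,1] "liked" : N/PP
  [1,3] S\(N/PP)   >
    [1,2] "bone" : (S\(N/PP))/S
    [2,3] "dog" : S

[0,1] N/PP  lex  "liked"
[1,2] (S\(N/PP))/S  lex  "bone"
[2,3] S  lex  "dog"
[1,3] S\(N/PP)  >  k=2
[0,3] S  <  k=1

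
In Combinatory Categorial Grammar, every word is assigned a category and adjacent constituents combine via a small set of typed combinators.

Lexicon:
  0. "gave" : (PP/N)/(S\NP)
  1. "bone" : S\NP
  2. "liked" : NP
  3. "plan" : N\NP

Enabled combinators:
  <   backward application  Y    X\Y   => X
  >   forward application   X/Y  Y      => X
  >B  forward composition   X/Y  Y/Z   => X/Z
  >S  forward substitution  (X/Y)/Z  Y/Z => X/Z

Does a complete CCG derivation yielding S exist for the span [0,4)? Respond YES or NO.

NO

(PP/N)/(S\NP) S\NP NP N\NP
CKY chart[0,4] = {PP}; S ∉ chart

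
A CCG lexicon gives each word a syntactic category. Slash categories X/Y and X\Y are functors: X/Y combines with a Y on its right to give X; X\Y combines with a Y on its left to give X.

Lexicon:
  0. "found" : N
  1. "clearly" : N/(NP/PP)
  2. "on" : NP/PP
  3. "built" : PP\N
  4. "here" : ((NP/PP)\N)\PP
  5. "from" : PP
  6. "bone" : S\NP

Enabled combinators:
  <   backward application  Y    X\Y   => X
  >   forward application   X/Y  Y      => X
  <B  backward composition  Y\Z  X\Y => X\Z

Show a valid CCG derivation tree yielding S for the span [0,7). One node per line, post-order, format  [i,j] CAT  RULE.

[0,7] S   <
  [0,6] NP   >
    [0,5] NP/PP   <
      [0,1] "found" : N
      [1,5] (NP/PP)\N   <
        [1,4] PP   <
          [1,3] N   >
            [1,2] "clearly" : N/(NP/PP)
            [2,3] "on" : NP/PP
          [3,4] "built" : PP\N
        [4,5] "here" : ((NP/PP)\N)\PP
    [5,6] "from" : PP
  [6,7] "bone" : S\NP

[0,1] N  lex  "found"
[1,2] N/(NP/PP)  lex  "clearly"
[2,3] NP/PP  lex  "on"
[1,3] N  >  k=2
[3,4] PP\N  lex  "built"
[1,4] PP  <  k=3
[4,5] ((NP/PP)\N)\PP  lex  "here"
[1,5] (NP/PP)\N  <  k=4
[0,5] NP/PP  <  k=1
[5,6] PP  lex  "from"
[0,6] NP  >  k=5
[6,7] S\NP  lex  "bone"
[0,7] S  <  k=6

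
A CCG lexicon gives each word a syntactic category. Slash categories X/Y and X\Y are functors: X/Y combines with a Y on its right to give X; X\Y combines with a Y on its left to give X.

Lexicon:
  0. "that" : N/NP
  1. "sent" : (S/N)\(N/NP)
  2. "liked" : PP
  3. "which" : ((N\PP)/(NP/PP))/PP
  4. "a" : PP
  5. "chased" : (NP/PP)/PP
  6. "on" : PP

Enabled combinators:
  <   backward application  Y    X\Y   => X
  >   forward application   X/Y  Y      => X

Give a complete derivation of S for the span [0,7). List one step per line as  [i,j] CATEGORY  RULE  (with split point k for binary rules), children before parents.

[0,1] N/NP  lex  "that"
[1,2] (S/N)\(N/NP)  lex  "sent"
[0,2] S/N  <  k=1
[2,3] PP  lex  "liked"
[3,4] ((N\PP)/(NP/PP))/PP  lex  "which"
[4,5] PP  lex  "a"
[3,5] (N\PP)/(NP/PP)  >  k=4
[5,6] (NP/PP)/PP  lex  "chased"
[6,7] PP  lex  "on"
[5,7] NP/PP  >  k=6
[3,7] N\PP  >  k=5
[2,7] N  <  k=3
[0,7] S  >  k=2

[0,7] S   >
  [0,2] S/N   <
    [0,1] "that" : N/NP
    [1,2] "sent" : (S/N)\(N/NP)
  [2,7] N   <
    [2,3] "liked" : PP
    [3,7] N\PP   >
      [3,5] (N\PP)/(NP/PP)   >
        [3,4] "which" : ((N\PP)/(NP/PP))/PP
        [4,5] "a" : PP
      [5,7] NP/PP   >
        [5,6] "chased" : (NP/PP)/PP
        [6,7] "on" : PP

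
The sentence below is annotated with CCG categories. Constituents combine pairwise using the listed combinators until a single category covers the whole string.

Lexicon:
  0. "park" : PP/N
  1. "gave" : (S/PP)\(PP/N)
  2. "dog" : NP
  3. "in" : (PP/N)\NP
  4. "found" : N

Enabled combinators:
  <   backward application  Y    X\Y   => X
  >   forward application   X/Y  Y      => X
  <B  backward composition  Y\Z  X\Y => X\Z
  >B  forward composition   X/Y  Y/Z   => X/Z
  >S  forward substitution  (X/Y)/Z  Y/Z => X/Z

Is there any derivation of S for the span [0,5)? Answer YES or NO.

[0,5] S   >
  [0,2] S/PP   <
    [0,1] "park" : PP/N
    [1,2] "gave" : (S/PP)\(PP/N)
  [2,5] PP   >
    [2,4] PP/N   <
      [2,3] "dog" : NP
      [3,4] "in" : (PP/N)\NP
    [4,5] "found" : N

YES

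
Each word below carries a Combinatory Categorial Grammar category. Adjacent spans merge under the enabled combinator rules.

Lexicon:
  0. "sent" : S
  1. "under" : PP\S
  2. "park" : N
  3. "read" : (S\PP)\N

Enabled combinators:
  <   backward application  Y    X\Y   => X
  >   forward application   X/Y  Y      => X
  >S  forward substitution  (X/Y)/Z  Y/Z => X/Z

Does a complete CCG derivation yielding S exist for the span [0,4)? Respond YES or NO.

[0,4] S   <
  [0,2] PP   <
    [0,1] "sent" : S
    [1,2] "under" : PP\S
  [2,4] S\PP   <
    [2,3] "park" : N
    [3,4] "read" : (S\PP)\N

YES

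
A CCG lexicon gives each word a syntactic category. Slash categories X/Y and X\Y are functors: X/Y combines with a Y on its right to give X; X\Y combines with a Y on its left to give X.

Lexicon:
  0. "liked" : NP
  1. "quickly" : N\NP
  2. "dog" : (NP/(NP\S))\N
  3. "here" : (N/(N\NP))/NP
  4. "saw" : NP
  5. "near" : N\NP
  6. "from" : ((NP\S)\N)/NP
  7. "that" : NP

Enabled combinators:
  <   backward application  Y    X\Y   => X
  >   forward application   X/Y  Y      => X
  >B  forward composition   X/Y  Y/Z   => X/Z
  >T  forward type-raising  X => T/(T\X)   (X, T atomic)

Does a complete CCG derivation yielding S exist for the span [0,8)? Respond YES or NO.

NO

NP N\NP (NP/(NP\S))\N (N/(N\NP))/NP NP N\NP ((NP\S)\N)/NP NP
CKY chart[0,8] = {N/(N\NP), NP, NP/(NP\NP), PP/(PP\NP), S/(S\NP)}; S ∉ chart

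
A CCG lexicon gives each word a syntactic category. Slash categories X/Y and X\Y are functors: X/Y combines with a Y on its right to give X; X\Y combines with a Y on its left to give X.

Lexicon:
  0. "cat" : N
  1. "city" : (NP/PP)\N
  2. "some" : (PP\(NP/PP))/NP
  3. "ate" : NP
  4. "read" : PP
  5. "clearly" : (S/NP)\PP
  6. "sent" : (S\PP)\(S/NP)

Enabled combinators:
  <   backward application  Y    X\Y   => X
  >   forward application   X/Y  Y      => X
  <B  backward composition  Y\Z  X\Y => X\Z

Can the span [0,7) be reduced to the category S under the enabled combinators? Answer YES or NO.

YES

[0,7] S   <
  [0,1] "cat" : N
  [1,7] S\N   <B
    [1,4] PP\N   <B
      [1,2] "city" : (NP/PP)\N
      [2,4] PP\(NP/PP)   >
        [2,3] "some" : (PP\(NP/PP))/NP
        [3,4] "ate" : NP
    [4,7] S\PP   <
      [4,6] S/NP   <
        [4,5] "read" : PP
        [5,6] "clearly" : (S/NP)\PP
      [6,7] "sent" : (S\PP)\(S/NP)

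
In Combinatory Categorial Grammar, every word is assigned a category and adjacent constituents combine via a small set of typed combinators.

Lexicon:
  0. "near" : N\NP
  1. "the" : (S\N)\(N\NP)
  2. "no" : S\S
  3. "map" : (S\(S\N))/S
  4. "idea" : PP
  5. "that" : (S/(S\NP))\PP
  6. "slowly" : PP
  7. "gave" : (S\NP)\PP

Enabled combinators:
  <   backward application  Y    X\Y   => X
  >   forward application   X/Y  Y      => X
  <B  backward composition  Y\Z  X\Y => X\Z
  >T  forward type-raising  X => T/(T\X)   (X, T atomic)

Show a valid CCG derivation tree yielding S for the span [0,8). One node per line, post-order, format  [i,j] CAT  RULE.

[0,8] S   <
  [0,3] S\N   <B
    [0,2] S\N   <
      [0,1] "near" : N\NP
      [1,2] "the" : (S\N)\(N\NP)
    [2,3] "no" : S\S
  [3,8] S\(S\N)   >
    [3,4] "map" : (S\(S\N))/S
    [4,8] S   >
      [4,6] S/(S\NP)   <
        [4,5] "idea" : PP
        [5,6] "that" : (S/(S\NP))\PP
      [6,8] S\NP   <
        [6,7] "slowly" : PP
        [7,8] "gave" : (S\NP)\PP

[0,1] N\NP  lex  "near"
[1,2] (S\N)\(N\NP)  lex  "the"
[0,2] S\N  <  k=1
[2,3] S\S  lex  "no"
[0,3] S\N  <B  k=2
[3,4] (S\(S\N))/S  lex  "map"
[4,5] PP  lex  "idea"
[5,6] (S/(S\NP))\PP  lex  "that"
[4,6] S/(S\NP)  <  k=5
[6,7] PP  lex  "slowly"
[7,8] (S\NP)\PP  lex  "gave"
[6,8] S\NP  <  k=7
[4,8] S  >  k=6
[3,8] S\(S\N)  >  k=4
[0,8] S  <  k=3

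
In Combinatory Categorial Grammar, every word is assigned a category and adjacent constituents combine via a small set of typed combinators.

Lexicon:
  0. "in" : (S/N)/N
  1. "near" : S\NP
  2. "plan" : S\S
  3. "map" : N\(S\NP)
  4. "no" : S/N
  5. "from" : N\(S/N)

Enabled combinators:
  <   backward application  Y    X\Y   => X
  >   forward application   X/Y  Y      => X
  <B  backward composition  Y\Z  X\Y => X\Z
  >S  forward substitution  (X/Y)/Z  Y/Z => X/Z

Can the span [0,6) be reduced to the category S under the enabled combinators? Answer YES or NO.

[0,6] S   >
  [0,4] S/N   >
    [0,1] "in" : (S/N)/N
    [1,4] N   <
      [1,3] S\NP   <B
        [1,2] "near" : S\NP
        [2,3] "plan" : S\S
      [3,4] "map" : N\(S\NP)
  [4,6] N   <
    [4,5] "no" : S/N
    [5,6] "from" : N\(S/N)

YES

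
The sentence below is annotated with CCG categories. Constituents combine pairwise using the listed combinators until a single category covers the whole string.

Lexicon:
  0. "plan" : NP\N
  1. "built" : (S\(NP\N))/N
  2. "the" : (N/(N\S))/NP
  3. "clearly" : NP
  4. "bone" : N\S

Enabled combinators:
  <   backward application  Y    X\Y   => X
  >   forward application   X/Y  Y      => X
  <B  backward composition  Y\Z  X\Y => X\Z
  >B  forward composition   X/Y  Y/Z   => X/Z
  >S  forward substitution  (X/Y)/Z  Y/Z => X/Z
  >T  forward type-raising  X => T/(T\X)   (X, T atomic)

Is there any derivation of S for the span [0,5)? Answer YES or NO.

[0,5] S   <
  [0,1] "plan" : NP\N
  [1,5] S\(NP\N)   >
    [1,2] "built" : (S\(NP\N))/N
    [2,5] N   >
      [2,4] N/(N\S)   >
        [2,3] "the" : (N/(N\S))/NP
        [3,4] "clearly" : NP
      [4,5] "bone" : N\S

YES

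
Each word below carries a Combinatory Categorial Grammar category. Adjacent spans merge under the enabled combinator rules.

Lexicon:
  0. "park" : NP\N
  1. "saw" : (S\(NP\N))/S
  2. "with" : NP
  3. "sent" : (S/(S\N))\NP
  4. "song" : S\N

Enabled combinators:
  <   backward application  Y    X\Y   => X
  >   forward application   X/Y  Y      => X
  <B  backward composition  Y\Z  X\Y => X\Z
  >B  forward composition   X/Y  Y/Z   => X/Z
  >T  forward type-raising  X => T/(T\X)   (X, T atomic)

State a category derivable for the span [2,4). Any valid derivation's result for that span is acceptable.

[0,5] S   <
  [0,1] "park" : NP\N
  [1,5] S\(NP\N)   >
    [1,2] "saw" : (S\(NP\N))/S
    [2,5] S   >
      [2,4] S/(S\N)   <
        [2,3] "with" : NP
        [3,4] "sent" : (S/(S\N))\NP
      [4,5] "song" : S\N

S/(S\N)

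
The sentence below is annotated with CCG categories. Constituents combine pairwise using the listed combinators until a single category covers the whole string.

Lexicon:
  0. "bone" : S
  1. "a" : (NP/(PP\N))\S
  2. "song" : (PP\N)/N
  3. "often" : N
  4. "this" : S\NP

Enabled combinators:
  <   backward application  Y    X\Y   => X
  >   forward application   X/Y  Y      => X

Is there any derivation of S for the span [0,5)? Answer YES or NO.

[0,5] S   <
  [0,4] NP   >
    [0,2] NP/(PP\N)   <
      [0,1] "bone" : S
      [1,2] "a" : (NP/(PP\N))\S
    [2,4] PP\N   >
      [2,3] "song" : (PP\N)/N
      [3,4] "often" : N
  [4,5] "this" : S\NP

YES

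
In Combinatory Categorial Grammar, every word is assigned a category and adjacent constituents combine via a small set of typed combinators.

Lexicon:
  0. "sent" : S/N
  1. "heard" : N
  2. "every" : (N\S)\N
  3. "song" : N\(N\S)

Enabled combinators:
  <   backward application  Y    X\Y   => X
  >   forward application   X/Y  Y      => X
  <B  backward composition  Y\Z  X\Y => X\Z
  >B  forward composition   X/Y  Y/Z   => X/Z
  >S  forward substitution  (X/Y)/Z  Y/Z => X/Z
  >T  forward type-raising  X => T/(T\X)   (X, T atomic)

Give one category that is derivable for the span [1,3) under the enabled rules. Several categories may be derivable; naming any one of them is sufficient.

N\S

[0,4] S   >
  [0,1] "sent" : S/N
  [1,4] N   <
    [1,3] N\S   <
      [1,2] "heard" : N
      [2,3] "every" : (N\S)\N
    [3,4] "song" : N\(N\S)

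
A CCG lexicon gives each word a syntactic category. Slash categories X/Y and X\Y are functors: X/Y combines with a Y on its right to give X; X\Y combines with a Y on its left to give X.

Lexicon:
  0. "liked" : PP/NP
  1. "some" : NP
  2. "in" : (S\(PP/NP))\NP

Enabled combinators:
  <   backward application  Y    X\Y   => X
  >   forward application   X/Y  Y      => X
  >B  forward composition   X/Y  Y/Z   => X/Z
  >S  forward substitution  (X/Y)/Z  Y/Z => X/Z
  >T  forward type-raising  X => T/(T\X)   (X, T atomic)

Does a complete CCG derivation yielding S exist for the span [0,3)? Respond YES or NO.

[0,3] S   <
  [0,1] "liked" : PP/NP
  [1,3] S\(PP/NP)   <
    [1,2] "some" : NP
    [2,3] "in" : (S\(PP/NP))\NP

YES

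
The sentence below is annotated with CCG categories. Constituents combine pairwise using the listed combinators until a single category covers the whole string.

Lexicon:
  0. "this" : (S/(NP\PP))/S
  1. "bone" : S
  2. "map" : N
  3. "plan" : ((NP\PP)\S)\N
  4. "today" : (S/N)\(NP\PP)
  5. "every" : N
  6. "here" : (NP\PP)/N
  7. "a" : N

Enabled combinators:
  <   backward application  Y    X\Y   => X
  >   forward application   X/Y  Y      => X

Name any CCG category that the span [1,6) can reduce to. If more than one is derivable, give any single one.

[0,8] S   >
  [0,6] S/(NP\PP)   >
    [0,1] "this" : (S/(NP\PP))/S
    [1,6] S   >
      [1,5] S/N   <
        [1,4] NP\PP   <
          [1,2] "bone" : S
          [2,4] (NP\PP)\S   <
            [2,3] "map" : N
            [3,4] "plan" : ((NP\PP)\S)\N
        [4,5] "today" : (S/N)\(NP\PP)
      [5,6] "every" : N
  [6,8] NP\PP   >
    [6,7] "here" : (NP\PP)/N
    [7,8] "a" : N

S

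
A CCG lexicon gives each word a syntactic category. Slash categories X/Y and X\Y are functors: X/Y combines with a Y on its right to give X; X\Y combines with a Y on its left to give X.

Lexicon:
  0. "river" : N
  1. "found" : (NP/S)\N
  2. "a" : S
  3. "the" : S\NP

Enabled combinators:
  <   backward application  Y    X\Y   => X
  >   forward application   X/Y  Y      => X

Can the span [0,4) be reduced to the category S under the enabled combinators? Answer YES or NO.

YES

[0,4] S   <
  [0,3] NP   >
    [0,2] NP/S   <
      [0,1] "river" : N
      [1,2] "found" : (NP/S)\N
    [2,3] "a" : S
  [3,4] "the" : S\NP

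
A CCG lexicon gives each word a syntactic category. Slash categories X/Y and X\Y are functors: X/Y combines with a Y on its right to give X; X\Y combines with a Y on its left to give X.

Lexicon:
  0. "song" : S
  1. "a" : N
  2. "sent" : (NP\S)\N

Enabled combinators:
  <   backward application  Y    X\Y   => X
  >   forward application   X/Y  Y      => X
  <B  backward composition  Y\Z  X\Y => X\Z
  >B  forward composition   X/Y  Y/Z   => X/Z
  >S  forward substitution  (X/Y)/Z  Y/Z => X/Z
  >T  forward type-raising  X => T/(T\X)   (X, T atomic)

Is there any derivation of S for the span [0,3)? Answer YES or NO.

S N (NP\S)\N
CKY chart[0,3] = {N/(N\NP), NP, NP/(NP\NP), PP/(PP\NP), S/(S\NP)}; S ∉ chart

NO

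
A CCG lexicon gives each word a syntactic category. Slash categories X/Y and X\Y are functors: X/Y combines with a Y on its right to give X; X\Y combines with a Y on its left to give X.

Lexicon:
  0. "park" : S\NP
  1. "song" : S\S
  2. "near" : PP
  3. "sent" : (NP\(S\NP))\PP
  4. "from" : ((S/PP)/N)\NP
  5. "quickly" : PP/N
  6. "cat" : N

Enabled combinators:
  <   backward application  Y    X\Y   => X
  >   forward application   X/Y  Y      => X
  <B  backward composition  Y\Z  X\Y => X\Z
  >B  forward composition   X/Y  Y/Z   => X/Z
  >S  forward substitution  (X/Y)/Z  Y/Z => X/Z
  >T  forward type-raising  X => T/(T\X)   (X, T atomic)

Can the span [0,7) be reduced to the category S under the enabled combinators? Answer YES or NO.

YES

[0,7] S   >
  [0,6] S/N   >S
    [0,5] (S/PP)/N   <
      [0,4] NP   <
        [0,2] S\NP   <B
          [0,1] "park" : S\NP
          [1,2] "song" : S\S
        [2,4] NP\(S\NP)   <
          [2,3] "near" : PP
          [3,4] "sent" : (NP\(S\NP))\PP
      [4,5] "from" : ((S/PP)/N)\NP
    [5,6] "quickly" : PP/N
  [6,7] "cat" : N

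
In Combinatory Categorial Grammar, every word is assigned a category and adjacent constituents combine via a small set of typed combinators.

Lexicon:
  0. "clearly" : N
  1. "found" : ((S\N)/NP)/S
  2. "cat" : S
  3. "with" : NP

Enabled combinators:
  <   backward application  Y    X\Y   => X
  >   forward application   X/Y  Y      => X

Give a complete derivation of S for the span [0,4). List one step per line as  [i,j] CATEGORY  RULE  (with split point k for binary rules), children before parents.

[0,4] S   <
  [0,1] "clearly" : N
  [1,4] S\N   >
    [1,3] (S\N)/NP   >
      [1,2] "found" : ((S\N)/NP)/S
      [2,3] "cat" : S
    [3,4] "with" : NP

[0,1] N  lex  "clearly"
[1,2] ((S\N)/NP)/S  lex  "found"
[2,3] S  lex  "cat"
[1,3] (S\N)/NP  >  k=2
[3,4] NP  lex  "with"
[1,4] S\N  >  k=3
[0,4] S  <  k=1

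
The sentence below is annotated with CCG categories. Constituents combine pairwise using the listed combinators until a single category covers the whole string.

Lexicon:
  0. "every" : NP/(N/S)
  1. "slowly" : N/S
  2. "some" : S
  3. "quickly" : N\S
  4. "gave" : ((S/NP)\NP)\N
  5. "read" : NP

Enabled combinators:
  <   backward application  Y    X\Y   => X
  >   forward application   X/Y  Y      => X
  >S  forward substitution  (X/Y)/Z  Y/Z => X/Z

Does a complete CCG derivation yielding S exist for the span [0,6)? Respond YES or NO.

[0,6] S   >
  [0,5] S/NP   <
    [0,2] NP   >
      [0,1] "every" : NP/(N/S)
      [1,2] "slowly" : N/S
    [2,5] (S/NP)\NP   <
      [2,4] N   <
        [2,3] "some" : S
        [3,4] "quickly" : N\S
      [4,5] "gave" : ((S/NP)\NP)\N
  [5,6] "read" : NP

YES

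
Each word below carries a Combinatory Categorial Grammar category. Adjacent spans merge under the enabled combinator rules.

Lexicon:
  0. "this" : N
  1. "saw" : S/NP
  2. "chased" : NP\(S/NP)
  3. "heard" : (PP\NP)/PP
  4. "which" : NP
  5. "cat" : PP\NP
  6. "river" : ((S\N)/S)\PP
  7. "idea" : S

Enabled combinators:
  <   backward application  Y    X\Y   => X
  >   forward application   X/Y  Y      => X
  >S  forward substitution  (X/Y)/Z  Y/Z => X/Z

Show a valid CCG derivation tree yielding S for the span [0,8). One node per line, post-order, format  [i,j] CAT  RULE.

[0,8] S   <
  [0,1] "this" : N
  [1,8] S\N   >
    [1,7] (S\N)/S   <
      [1,6] PP   <
        [1,3] NP   <
          [1,2] "saw" : S/NP
          [2,3] "chased" : NP\(S/NP)
        [3,6] PP\NP   >
          [3,4] "heard" : (PP\NP)/PP
          [4,6] PP   <
            [4,5] "which" : NP
            [5,6] "cat" : PP\NP
      [6,7] "river" : ((S\N)/S)\PP
    [7,8] "idea" : S

[0,1] N  lex  "this"
[1,2] S/NP  lex  "saw"
[2,3] NP\(S/NP)  lex  "chased"
[1,3] NP  <  k=2
[3,4] (PP\NP)/PP  lex  "heard"
[4,5] NP  lex  "which"
[5,6] PP\NP  lex  "cat"
[4,6] PP  <  k=5
[3,6] PP\NP  >  k=4
[1,6] PP  <  k=3
[6,7] ((S\N)/S)\PP  lex  "river"
[1,7] (S\N)/S  <  k=6
[7,8] S  lex  "idea"
[1,8] S\N  >  k=7
[0,8] S  <  k=1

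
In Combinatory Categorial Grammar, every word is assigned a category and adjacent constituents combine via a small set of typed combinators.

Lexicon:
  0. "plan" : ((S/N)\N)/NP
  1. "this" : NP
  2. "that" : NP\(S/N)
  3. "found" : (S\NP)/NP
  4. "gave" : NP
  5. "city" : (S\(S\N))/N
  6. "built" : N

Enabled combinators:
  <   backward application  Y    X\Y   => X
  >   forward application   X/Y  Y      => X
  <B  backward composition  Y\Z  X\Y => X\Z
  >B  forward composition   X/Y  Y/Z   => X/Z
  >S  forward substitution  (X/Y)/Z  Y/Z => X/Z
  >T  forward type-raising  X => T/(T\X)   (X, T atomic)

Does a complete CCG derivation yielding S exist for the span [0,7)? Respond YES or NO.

[0,7] S   <
  [0,5] S\N   <B
    [0,3] NP\N   <B
      [0,2] (S/N)\N   >
        [0,1] "plan" : ((S/N)\N)/NP
        [1,2] "this" : NP
      [2,3] "that" : NP\(S/N)
    [3,5] S\NP   >
      [3,4] "found" : (S\NP)/NP
      [4,5] "gave" : NP
  [5,7] S\(S\N)   >
    [5,6] "city" : (S\(S\N))/N
    [6,7] "built" : N

YES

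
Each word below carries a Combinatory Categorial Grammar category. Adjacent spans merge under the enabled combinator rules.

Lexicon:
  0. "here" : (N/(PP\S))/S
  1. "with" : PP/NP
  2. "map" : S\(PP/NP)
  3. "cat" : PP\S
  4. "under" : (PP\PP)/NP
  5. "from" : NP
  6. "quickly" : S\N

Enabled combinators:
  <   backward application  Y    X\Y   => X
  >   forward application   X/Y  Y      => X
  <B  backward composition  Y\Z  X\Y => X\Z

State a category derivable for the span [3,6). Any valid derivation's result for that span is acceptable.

PP\S

[0,7] S   <
  [0,6] N   >
    [0,3] N/(PP\S)   >
      [0,1] "here" : (N/(PP\S))/S
      [1,3] S   <
        [1,2] "with" : PP/NP
        [2,3] "map" : S\(PP/NP)
    [3,6] PP\S   <B
      [3,4] "cat" : PP\S
      [4,6] PP\PP   >
        [4,5] "under" : (PP\PP)/NP
        [5,6] "from" : NP
  [6,7] "quickly" : S\N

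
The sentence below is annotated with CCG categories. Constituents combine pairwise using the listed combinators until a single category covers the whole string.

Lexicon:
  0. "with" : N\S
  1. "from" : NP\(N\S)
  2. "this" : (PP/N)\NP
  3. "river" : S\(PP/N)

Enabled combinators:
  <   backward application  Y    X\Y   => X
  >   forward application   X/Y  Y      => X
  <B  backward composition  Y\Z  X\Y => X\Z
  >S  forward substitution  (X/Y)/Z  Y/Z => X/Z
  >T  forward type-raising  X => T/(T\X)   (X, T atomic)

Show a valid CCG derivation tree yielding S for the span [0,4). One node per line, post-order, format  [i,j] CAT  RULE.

[0,4] S   <
  [0,3] PP/N   <
    [0,2] NP   <
      [0,1] "with" : N\S
      [1,2] "from" : NP\(N\S)
    [2,3] "this" : (PP/N)\NP
  [3,4] "river" : S\(PP/N)

[0,1] N\S  lex  "with"
[1,2] NP\(N\S)  lex  "from"
[0,2] NP  <  k=1
[2,3] (PP/N)\NP  lex  "this"
[0,3] PP/N  <  k=2
[3,4] S\(PP/N)  lex  "river"
[0,4] S  <  k=3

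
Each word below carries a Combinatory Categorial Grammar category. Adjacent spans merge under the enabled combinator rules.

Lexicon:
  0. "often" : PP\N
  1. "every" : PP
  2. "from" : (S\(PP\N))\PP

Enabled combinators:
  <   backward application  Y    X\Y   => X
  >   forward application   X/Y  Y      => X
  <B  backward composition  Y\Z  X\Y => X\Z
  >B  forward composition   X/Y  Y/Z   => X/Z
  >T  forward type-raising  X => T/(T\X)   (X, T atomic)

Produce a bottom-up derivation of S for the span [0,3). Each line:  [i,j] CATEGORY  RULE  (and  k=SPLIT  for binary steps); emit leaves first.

[0,3] S   <
  [0,1] "often" : PP\N
  [1,3] S\(PP\N)   <
    [1,2] "every" : PP
    [2,3] "from" : (S\(PP\N))\PP

[0,1] PP\N  lex  "often"
[1,2] PP  lex  "every"
[2,3] (S\(PP\N))\PP  lex  "from"
[1,3] S\(PP\N)  <  k=2
[0,3] S  <  k=1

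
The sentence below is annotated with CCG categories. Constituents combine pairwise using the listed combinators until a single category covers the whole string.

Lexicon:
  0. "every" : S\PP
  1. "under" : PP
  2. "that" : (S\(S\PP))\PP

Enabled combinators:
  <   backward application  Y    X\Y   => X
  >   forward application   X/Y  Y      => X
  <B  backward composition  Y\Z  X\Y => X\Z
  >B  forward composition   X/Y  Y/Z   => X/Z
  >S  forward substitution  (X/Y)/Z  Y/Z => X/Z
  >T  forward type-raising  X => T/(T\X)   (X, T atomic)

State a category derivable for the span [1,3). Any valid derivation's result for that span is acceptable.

S\(S\PP)

[0,3] S   <
  [0,1] "every" : S\PP
  [1,3] S\(S\PP)   <
    [1,2] "under" : PP
    [2,3] "that" : (S\(S\PP))\PP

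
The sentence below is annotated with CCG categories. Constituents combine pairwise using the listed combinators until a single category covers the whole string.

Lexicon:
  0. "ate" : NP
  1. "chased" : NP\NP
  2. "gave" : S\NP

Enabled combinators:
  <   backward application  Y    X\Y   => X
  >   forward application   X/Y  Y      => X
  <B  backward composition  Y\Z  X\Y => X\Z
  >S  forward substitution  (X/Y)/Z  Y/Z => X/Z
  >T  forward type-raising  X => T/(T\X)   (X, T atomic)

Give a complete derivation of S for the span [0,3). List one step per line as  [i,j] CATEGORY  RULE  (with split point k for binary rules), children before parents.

[0,3] S   <
  [0,1] "ate" : NP
  [1,3] S\NP   <B
    [1,2] "chased" : NP\NP
    [2,3] "gave" : S\NP

[0,1] NP  lex  "ate"
[1,2] NP\NP  lex  "chased"
[2,3] S\NP  lex  "gave"
[1,3] S\NP  <B  k=2
[0,3] S  <  k=1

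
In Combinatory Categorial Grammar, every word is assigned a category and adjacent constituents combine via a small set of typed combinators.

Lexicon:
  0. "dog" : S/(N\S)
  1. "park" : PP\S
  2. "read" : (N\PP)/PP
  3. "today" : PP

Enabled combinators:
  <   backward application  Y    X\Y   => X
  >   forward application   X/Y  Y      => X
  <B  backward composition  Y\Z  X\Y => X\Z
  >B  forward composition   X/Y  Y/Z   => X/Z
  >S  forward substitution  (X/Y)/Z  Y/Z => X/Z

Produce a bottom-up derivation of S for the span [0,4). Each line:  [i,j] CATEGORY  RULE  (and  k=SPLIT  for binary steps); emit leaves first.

[0,1] S/(N\S)  lex  "dog"
[1,2] PP\S  lex  "park"
[2,3] (N\PP)/PP  lex  "read"
[3,4] PP  lex  "today"
[2,4] N\PP  >  k=3
[1,4] N\S  <B  k=2
[0,4] S  >  k=1

[0,4] S   >
  [0,1] "dog" : S/(N\S)
  [1,4] N\S   <B
    [1,2] "park" : PP\S
    [2,4] N\PP   >
      [2,3] "read" : (N\PP)/PP
      [3,4] "today" : PP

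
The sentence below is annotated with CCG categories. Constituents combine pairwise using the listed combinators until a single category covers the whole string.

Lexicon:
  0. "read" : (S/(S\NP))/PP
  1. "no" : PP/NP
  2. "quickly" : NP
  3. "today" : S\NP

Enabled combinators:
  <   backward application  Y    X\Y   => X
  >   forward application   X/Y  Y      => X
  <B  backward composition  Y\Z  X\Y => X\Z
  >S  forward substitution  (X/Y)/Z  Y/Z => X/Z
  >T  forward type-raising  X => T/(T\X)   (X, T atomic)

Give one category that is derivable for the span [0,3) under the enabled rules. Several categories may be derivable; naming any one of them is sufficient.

S/(S\NP)

[0,4] S   >
  [0,3] S/(S\NP)   >
    [0,1] "read" : (S/(S\NP))/PP
    [1,3] PP   >
      [1,2] "no" : PP/NP
      [2,3] "quickly" : NP
  [3,4] "today" : S\NP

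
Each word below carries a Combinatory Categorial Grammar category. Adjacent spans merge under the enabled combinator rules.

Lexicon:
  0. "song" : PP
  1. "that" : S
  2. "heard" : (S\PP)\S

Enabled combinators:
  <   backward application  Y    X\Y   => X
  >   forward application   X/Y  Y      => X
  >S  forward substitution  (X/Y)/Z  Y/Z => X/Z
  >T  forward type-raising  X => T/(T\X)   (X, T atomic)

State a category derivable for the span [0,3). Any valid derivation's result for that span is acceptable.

[0,3] S   >
  [0,1] S/(S\PP)   >T
    [0,1] "song" : PP
  [1,3] S\PP   <
    [1,2] "that" : S
    [2,3] "heard" : (S\PP)\S

S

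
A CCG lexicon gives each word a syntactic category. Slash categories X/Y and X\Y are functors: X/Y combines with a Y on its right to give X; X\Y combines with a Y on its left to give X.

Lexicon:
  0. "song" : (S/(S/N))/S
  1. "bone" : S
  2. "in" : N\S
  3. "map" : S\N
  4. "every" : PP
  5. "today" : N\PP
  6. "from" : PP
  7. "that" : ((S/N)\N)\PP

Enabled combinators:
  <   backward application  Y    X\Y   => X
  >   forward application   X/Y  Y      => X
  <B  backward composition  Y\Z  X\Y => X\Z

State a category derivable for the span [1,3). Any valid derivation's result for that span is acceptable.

N

[0,8] S   >
  [0,4] S/(S/N)   >
    [0,1] "song" : (S/(S/N))/S
    [1,4] S   <
      [1,3] N   <
        [1,2] "bone" : S
        [2,3] "in" : N\S
      [3,4] "map" : S\N
  [4,8] S/N   <
    [4,6] N   <
      [4,5] "every" : PP
      [5,6] "today" : N\PP
    [6,8] (S/N)\N   <
      [6,7] "from" : PP
      [7,8] "that" : ((S/N)\N)\PP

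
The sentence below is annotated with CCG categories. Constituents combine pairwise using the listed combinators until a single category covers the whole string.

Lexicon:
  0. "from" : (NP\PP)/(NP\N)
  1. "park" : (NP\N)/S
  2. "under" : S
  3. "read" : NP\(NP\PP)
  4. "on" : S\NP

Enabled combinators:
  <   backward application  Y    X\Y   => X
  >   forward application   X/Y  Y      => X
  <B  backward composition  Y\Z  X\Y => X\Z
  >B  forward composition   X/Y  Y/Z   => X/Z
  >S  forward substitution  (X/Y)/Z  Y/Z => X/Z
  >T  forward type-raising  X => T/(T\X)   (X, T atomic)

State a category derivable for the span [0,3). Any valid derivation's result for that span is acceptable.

[0,5] S   <
  [0,4] NP   <
    [0,3] NP\PP   >
      [0,1] "from" : (NP\PP)/(NP\N)
      [1,3] NP\N   >
        [1,2] "park" : (NP\N)/S
        [2,3] "under" : S
    [3,4] "read" : NP\(NP\PP)
  [4,5] "on" : S\NP

NP\PP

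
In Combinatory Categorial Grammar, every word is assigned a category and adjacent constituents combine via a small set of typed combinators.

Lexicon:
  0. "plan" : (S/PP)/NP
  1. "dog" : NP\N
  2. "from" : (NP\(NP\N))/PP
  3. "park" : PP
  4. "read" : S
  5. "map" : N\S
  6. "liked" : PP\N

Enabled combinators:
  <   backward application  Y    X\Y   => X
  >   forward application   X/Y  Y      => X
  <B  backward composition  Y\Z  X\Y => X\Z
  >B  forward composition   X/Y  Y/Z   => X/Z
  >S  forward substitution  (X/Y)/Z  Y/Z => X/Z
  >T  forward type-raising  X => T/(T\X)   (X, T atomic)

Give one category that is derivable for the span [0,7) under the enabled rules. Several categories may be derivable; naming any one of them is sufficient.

S

[0,7] S   >
  [0,4] S/PP   >
    [0,1] "plan" : (S/PP)/NP
    [1,4] NP   <
      [1,2] "dog" : NP\N
      [2,4] NP\(NP\N)   >
        [2,3] "from" : (NP\(NP\N))/PP
        [3,4] "park" : PP
  [4,7] PP   <
    [4,6] N   <
      [4,5] "read" : S
      [5,6] "map" : N\S
    [6,7] "liked" : PP\N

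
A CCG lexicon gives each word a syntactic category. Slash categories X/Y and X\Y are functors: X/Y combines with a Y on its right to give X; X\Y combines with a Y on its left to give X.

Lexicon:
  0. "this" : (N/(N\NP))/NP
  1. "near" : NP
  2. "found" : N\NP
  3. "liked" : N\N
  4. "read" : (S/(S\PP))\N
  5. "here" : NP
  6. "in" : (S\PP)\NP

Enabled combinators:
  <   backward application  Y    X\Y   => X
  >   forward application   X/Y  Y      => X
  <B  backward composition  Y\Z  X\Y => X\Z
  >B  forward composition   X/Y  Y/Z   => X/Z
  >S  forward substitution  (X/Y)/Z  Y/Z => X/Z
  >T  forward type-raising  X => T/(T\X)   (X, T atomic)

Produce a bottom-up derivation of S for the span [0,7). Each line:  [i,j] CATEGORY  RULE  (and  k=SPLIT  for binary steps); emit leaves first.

[0,1] (N/(N\NP))/NP  lex  "this"
[1,2] NP  lex  "near"
[0,2] N/(N\NP)  >  k=1
[2,3] N\NP  lex  "found"
[3,4] N\N  lex  "liked"
[2,4] N\NP  <B  k=3
[0,4] N  >  k=2
[4,5] (S/(S\PP))\N  lex  "read"
[0,5] S/(S\PP)  <  k=4
[5,6] NP  lex  "here"
[6,7] (S\PP)\NP  lex  "in"
[5,7] S\PP  <  k=6
[0,7] S  >  k=5

[0,7] S   >
  [0,5] S/(S\PP)   <
    [0,4] N   >
      [0,2] N/(N\NP)   >
        [0,1] "this" : (N/(N\NP))/NP
        [1,2] "near" : NP
      [2,4] N\NP   <B
        [2,3] "found" : N\NP
        [3,4] "liked" : N\N
    [4,5] "read" : (S/(S\PP))\N
  [5,7] S\PP   <
    [5,6] "here" : NP
    [6,7] "in" : (S\PP)\NP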